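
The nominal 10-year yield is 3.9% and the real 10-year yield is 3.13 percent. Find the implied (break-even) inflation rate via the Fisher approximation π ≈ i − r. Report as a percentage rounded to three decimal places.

π ≈ i − r = 3.9% − 3.13% → 0.770%.

0.770%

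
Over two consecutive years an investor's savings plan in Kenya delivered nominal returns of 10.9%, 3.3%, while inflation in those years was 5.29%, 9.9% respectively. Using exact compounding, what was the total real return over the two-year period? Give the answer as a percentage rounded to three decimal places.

-0.997%

Compound the nominal returns: 1.1090 × 1.0330 = 1.145597.
Compound inflation: 1.0529 × 1.0990 = 1.157137.
Deflate: 1.145597 / 1.157137 = 0.990027.
Total real return = 0.990027 − 1 → -0.997%.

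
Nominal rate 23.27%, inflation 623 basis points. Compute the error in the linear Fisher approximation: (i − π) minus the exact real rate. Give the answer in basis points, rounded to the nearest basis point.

Approximate: r ≈ 23.270% − 6.230% = 17.0400%
Exact: (1 + 0.2327)/(1 + 0.0623) − 1 = 16.0407%
Error = 17.0400% − 16.0407% = 0.9993% → 100 basis points.

100 basis points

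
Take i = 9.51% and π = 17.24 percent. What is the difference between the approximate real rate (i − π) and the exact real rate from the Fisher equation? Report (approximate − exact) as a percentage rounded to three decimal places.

Approximate: r ≈ 9.510% − 17.240% = -7.7300%
Exact: (1 + 0.0951)/(1 + 0.1724) − 1 = -6.5933%
Error = -7.7300% − (-6.5933%) = -1.1367% → -1.137%.

-1.137%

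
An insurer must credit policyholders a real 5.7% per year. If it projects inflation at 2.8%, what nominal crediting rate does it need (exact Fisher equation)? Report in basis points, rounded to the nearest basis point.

866 basis points

(1 + i) = (1 + r)(1 + π) = 1.05700 × 1.02800 = 1.086596
i = 1.086596 − 1, so the required nominal rate is 866 basis points.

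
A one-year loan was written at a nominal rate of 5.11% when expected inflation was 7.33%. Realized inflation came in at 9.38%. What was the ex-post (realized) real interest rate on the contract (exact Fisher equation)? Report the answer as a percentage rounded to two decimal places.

-3.90%

Ex-post: (1 + 0.0511)/(1 + 0.0938) − 1 = -3.9038%
So the realized real rate is -3.90%.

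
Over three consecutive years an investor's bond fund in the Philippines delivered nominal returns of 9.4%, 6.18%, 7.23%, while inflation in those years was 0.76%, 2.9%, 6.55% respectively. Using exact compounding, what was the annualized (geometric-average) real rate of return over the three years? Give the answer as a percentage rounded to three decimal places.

Compound the nominal returns: 1.0940 × 1.0618 × 1.0723 = 1.24559355.
Compound inflation: 1.0076 × 1.0290 × 1.0655 = 1.10473214.
Deflate: 1.24559355 / 1.10473214 = 1.12750730.
Annualized real rate = 1.12750730^(1/3) − 1 = 4.0814% → 4.081%.

4.081%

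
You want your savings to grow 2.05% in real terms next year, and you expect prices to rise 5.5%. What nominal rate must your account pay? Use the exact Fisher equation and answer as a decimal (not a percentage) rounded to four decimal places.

0.0766

(1 + i) = (1 + r)(1 + π) = 1.02050 × 1.05500 = 1.0766275
i = 1.0766275 − 1, so the required nominal rate is 0.0766.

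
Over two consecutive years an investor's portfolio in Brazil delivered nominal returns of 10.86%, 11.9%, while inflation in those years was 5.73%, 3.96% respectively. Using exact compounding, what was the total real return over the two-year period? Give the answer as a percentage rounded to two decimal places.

12.86%

Nominal growth factor = 1.1086 × 1.1190 = 1.240523
Price-level growth factor = 1.0573 × 1.0396 = 1.099169
Real growth factor = 1.240523 / 1.099169 = 1.128601
Total real return = 1.128601 − 1 → 12.86%.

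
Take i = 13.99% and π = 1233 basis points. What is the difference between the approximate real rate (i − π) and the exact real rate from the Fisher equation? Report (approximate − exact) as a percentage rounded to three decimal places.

Approximate: r ≈ 13.990% − 12.330% = 1.6600%
Exact: (1 + 0.1399)/(1 + 0.1233) − 1 = 1.4778%
Error = 1.6600% − 1.4778% = 0.1822% → 0.182%.

0.182%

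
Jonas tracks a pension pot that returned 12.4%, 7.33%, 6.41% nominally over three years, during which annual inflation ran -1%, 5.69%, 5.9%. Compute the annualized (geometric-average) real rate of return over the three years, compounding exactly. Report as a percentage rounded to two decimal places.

Nominal growth factor = 1.1240 × 1.0733 × 1.0641 = 1.28371875
Price-level growth factor = 0.9900 × 1.0569 × 1.0590 = 1.10806453
Real growth factor = 1.28371875 / 1.10806453 = 1.15852346
Annualized real rate = 1.15852346^(1/3) − 1 = 5.0272% → 5.03%.

5.03%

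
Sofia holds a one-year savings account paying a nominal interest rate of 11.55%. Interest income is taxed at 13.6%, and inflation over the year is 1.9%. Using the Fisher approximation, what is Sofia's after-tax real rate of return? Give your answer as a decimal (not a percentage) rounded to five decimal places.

0.08079

After-tax nominal return = 11.55% × (1 − 0.136) = 9.9792%.
r ≈ 9.9792% − 1.9% → 0.08079.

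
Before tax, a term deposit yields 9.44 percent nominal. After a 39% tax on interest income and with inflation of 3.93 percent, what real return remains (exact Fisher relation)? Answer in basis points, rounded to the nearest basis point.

176 basis points

After-tax nominal return = 9.44% × (1 − 0.39) = 5.7584%.
1 + r = 1.057584 / 1.03930 = 1.017593
After-tax real rate = 1.017593 − 1 → 176 basis points.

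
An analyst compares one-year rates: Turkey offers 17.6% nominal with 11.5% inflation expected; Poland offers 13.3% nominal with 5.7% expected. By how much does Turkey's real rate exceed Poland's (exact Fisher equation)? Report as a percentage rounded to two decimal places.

-1.72%

Turkey: (1 + 0.1760)/(1 + 0.1150) − 1 = 5.4709%
Poland: (1 + 0.1330)/(1 + 0.0570) − 1 = 7.1902%
Differential = 5.4709% − 7.1902% = -1.7193% → -1.72%.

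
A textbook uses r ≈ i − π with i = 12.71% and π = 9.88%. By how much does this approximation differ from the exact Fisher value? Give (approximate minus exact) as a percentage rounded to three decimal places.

Approximate: r ≈ 12.710% − 9.880% = 2.8300%
Exact: (1 + 0.1271)/(1 + 0.0988) − 1 = 2.57554%
Error = 2.8300% − 2.57554% = 0.25446% → 0.254%.

0.254%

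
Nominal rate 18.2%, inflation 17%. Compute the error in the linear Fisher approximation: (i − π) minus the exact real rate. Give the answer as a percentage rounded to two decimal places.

0.17%

Approximate: r ≈ 18.200% − 17.000% = 1.2000%
Exact: (1 + 0.1820)/(1 + 0.1700) − 1 = 1.0256%
Error = 1.2000% − 1.0256% = 0.1744% → 0.17%.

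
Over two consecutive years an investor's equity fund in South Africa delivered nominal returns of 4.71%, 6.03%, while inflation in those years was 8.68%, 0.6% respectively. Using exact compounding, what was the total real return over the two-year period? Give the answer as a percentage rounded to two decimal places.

Nominal growth factor = 1.0471 × 1.0603 = 1.110240
Price-level growth factor = 1.0868 × 1.0060 = 1.093321
Real growth factor = 1.110240 / 1.093321 = 1.015475
Total real return = 1.015475 − 1 → 1.55%.

1.55%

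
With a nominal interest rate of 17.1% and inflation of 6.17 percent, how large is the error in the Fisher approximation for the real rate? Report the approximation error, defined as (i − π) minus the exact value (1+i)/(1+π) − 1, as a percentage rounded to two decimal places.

0.64%

Approximate: r ≈ 17.100% − 6.170% = 10.9300%
Exact: (1 + 0.1710)/(1 + 0.0617) − 1 = 10.2948%
Error = 10.9300% − 10.2948% = 0.6352% → 0.64%.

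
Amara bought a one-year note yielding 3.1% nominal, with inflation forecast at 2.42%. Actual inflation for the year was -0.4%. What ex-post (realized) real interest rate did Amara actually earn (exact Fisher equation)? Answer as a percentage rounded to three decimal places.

Ex-post: (1 + 0.0310)/(1 − 0.0040) − 1 = 3.5141%
So the realized real rate is 3.514%.

3.514%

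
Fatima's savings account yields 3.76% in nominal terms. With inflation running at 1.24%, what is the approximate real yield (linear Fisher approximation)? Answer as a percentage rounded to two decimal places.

2.52%

r ≈ i − π = 3.76% − 1.24% = 2.52%.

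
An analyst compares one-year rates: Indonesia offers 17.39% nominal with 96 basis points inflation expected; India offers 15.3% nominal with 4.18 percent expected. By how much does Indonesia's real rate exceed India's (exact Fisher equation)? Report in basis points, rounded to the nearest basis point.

560 basis points

Indonesia: (1 + 0.1739)/(1 + 0.0096) − 1 = 16.2738%
India: (1 + 0.1530)/(1 + 0.0418) − 1 = 10.6738%
Differential = 16.2738% − 10.6738% = 5.5999% → 560 basis points.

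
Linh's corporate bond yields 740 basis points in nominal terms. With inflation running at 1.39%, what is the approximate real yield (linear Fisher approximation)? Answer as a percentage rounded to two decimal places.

6.01%

r ≈ i − π = 7.4% − 1.39% = 6.01%.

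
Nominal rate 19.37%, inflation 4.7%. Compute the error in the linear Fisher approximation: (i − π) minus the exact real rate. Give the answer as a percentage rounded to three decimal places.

Approximate: r ≈ 19.370% − 4.700% = 14.6700%
Exact: (1 + 0.1937)/(1 + 0.0470) − 1 = 14.01146%
Error = 14.6700% − 14.01146% = 0.65854% → 0.659%.

0.659%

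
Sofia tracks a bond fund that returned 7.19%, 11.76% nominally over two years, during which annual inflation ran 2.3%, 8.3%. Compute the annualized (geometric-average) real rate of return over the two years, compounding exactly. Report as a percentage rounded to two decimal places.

Nominal growth factor = 1.0719 × 1.1176 = 1.19795544
Price-level growth factor = 1.0230 × 1.0830 = 1.10790900
Real growth factor = 1.19795544 / 1.10790900 = 1.08127603
Annualized real rate = 1.08127603^(1/2) − 1 = 3.9844% → 3.98%.

3.98%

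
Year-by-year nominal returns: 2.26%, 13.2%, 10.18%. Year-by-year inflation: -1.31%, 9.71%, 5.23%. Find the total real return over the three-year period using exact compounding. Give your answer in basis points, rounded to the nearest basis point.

Nominal growth factor = 1.0226 × 1.1320 × 1.1018 = 1.275425
Price-level growth factor = 0.9869 × 1.0971 × 1.0523 = 1.139355
Real growth factor = 1.275425 / 1.139355 = 1.119428
Total real return = 1.119428 − 1 → 1194 basis points.

1194 basis points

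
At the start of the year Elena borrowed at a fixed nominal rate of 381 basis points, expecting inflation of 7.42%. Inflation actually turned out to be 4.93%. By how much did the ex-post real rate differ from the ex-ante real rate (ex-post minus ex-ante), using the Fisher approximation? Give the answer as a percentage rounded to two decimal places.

Ex-ante: 3.81% − 7.42% = -3.610%
Ex-post: 3.81% − 4.93% = -1.120%
Difference (ex-post − ex-ante) = 2.4900% → 2.49%.

2.49%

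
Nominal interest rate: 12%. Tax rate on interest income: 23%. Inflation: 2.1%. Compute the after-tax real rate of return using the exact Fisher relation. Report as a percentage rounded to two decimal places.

6.99%

After-tax nominal return = 12% × (1 − 0.23) = 9.2400%.
1 + r = 1.09240 / 1.02100 = 1.069931
After-tax real rate = 1.069931 − 1 → 6.99%.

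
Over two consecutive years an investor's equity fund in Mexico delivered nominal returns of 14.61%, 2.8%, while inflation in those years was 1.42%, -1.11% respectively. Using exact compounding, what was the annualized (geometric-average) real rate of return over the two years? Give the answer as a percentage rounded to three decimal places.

Nominal growth factor = 1.1461 × 1.0280 = 1.17819080
Price-level growth factor = 1.0142 × 0.9889 = 1.00294238
Real growth factor = 1.17819080 / 1.00294238 = 1.17473429
Annualized real rate = 1.17473429^(1/2) − 1 = 8.3852% → 8.385%.

8.385%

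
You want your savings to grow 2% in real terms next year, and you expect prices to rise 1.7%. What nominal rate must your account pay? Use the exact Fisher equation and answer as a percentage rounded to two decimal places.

(1 + i) = (1 + r)(1 + π) = 1.02000 × 1.01700 = 1.03734
i = 1.03734 − 1, so the required nominal rate is 3.73%.

3.73%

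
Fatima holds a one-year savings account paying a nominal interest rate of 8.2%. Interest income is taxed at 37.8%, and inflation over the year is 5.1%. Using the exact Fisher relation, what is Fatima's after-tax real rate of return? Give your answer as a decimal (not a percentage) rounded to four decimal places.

After-tax nominal return = 8.2% × (1 − 0.378) = 5.1004%.
1 + r = 1.051004 / 1.05100 = 1.000004
After-tax real rate = 1.000004 − 1 → 0.0000.

0.0000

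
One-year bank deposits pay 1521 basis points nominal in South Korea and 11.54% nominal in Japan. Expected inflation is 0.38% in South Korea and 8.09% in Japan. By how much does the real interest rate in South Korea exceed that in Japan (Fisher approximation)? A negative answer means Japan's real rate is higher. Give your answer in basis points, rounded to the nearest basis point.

1138 basis points

South Korea: 15.21% − 0.38% = 14.830%
Japan: 11.54% − 8.09% = 3.450%
Differential = 11.380% → 1138 basis points.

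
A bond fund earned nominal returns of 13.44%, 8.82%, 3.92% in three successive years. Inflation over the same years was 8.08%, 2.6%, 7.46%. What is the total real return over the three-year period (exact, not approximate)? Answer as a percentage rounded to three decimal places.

7.655%

Nominal growth factor = 1.1344 × 1.0882 × 1.0392 = 1.282845
Price-level growth factor = 1.0808 × 1.0260 × 1.0746 = 1.191625
Real growth factor = 1.282845 / 1.191625 = 1.076551
Total real return = 1.076551 − 1 → 7.655%.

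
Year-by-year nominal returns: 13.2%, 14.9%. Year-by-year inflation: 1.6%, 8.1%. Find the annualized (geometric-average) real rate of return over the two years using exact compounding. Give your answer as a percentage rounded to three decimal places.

8.824%

Nominal growth factor = 1.1320 × 1.1490 = 1.30066800
Price-level growth factor = 1.0160 × 1.0810 = 1.09829600
Real growth factor = 1.30066800 / 1.09829600 = 1.18425998
Annualized real rate = 1.18425998^(1/2) − 1 = 8.8237% → 8.824%.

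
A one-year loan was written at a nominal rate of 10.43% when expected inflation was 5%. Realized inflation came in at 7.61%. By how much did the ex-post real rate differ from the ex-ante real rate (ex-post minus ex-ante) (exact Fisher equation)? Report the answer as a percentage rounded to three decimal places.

-2.551%

Ex-ante: (1 + 0.1043)/(1 + 0.0500) − 1 = 5.1714%
Ex-post: (1 + 0.1043)/(1 + 0.0761) − 1 = 2.6206%
Difference (ex-post − ex-ante) = -2.5509% → -2.551%.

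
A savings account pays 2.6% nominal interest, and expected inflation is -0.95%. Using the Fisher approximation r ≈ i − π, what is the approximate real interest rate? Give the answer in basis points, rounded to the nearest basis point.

355 basis points

r ≈ i − π = 2.6% − (-0.95%) = 355 basis points.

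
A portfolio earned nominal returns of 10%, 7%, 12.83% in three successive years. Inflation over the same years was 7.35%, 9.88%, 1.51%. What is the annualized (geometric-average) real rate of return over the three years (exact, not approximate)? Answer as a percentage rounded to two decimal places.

Compound the nominal returns: 1.1000 × 1.0700 × 1.1283 = 1.32800910.
Compound inflation: 1.0735 × 1.0988 × 1.0151 = 1.19737318.
Deflate: 1.32800910 / 1.19737318 = 1.10910209.
Annualized real rate = 1.10910209^(1/3) − 1 = 3.5120% → 3.51%.

3.51%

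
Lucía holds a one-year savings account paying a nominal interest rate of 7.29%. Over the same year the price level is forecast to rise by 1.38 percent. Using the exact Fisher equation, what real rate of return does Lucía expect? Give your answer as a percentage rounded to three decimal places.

5.830%

By the Fisher equation, 1 + r = (1 + i)/(1 + π).
1 + r = 1.07290 / 1.01380 = 1.058296
r = 1.058296 − 1 = 5.8296%, i.e. 5.830%.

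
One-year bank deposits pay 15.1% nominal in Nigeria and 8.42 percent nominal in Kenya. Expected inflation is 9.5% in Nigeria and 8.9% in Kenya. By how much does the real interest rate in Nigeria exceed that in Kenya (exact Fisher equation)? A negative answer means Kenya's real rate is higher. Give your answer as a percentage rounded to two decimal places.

5.55%

Nigeria: (1 + 0.1510)/(1 + 0.0950) − 1 = 5.1142%
Kenya: (1 + 0.0842)/(1 + 0.0890) − 1 = -0.4408%
Differential = 5.1142% − (-0.4408%) = 5.5549% → 5.55%.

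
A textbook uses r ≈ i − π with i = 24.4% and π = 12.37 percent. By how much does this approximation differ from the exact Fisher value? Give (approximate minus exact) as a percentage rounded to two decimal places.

Approximate: r ≈ 24.400% − 12.370% = 12.0300%
Exact: (1 + 0.2440)/(1 + 0.1237) − 1 = 10.7057%
Error = 12.0300% − 10.7057% = 1.3243% → 1.32%.

1.32%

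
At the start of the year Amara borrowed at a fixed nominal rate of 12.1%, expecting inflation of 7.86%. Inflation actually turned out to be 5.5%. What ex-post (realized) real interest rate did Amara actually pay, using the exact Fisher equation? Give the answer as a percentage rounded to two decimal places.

Ex-post: (1 + 0.1210)/(1 + 0.0550) − 1 = 6.2559%
So the realized real rate is 6.26%.

6.26%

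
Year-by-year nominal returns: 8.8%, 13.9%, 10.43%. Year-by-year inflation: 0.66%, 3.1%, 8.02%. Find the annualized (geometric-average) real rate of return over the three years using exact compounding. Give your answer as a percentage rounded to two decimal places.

6.87%

Nominal growth factor = 1.0880 × 1.1390 × 1.1043 = 1.36848390
Price-level growth factor = 1.0066 × 1.0310 × 1.0802 = 1.12103653
Real growth factor = 1.36848390 / 1.12103653 = 1.22073087
Annualized real rate = 1.22073087^(1/3) − 1 = 6.8743% → 6.87%.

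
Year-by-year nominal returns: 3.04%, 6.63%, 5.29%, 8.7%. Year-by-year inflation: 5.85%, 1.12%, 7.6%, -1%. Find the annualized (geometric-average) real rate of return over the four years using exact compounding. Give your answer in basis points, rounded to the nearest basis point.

248 basis points

Compound the nominal returns: 1.0304 × 1.0663 × 1.0529 × 1.0870 = 1.25748244.
Compound inflation: 1.0585 × 1.0112 × 1.0760 × 0.9900 = 1.14018517.
Deflate: 1.25748244 / 1.14018517 = 1.10287563.
Annualized real rate = 1.10287563^(1/4) − 1 = 2.4782% → 248 basis points.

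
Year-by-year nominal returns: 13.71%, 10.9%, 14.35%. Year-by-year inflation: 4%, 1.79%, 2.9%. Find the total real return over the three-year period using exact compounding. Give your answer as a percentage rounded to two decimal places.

Nominal growth factor = 1.1371 × 1.1090 × 1.1435 = 1.442004
Price-level growth factor = 1.0400 × 1.0179 × 1.0290 = 1.089316
Real growth factor = 1.442004 / 1.089316 = 1.323770
Total real return = 1.323770 − 1 → 32.38%.

32.38%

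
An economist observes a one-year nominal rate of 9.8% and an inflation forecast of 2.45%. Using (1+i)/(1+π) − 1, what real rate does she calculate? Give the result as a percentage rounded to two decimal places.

7.17%

1 + r = 1.09800 / 1.02450 = 1.071742
r = 1.071742 − 1 = 7.1742%, i.e. 7.17%.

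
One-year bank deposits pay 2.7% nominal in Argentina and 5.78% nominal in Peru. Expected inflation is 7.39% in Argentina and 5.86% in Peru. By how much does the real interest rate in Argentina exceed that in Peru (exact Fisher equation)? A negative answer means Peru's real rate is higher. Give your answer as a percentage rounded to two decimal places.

Argentina: (1 + 0.0270)/(1 + 0.0739) − 1 = -4.3673%
Peru: (1 + 0.0578)/(1 + 0.0586) − 1 = -0.0756%
Differential = -4.3673% − (-0.0756%) = -4.2917% → -4.29%.

-4.29%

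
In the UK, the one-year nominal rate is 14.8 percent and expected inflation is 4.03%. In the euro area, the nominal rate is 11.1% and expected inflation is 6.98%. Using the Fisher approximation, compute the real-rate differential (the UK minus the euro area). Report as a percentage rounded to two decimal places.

The UK: 14.8% − 4.03% = 10.770%
The euro area: 11.1% − 6.98% = 4.120%
Differential = 6.650% → 6.65%.

6.65%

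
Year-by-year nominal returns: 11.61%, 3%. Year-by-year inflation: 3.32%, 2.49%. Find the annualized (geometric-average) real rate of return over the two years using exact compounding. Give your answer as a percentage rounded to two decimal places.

Compound the nominal returns: 1.1161 × 1.0300 = 1.14958300.
Compound inflation: 1.0332 × 1.0249 = 1.05892668.
Deflate: 1.14958300 / 1.05892668 = 1.08561152.
Annualized real rate = 1.08561152^(1/2) − 1 = 4.1927% → 4.19%.

4.19%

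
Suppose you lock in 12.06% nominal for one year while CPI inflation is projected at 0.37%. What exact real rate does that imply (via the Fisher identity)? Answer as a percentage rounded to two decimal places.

1 + r = 1.12060 / 1.00370 = 1.116469
r = 1.116469 − 1 = 11.6469%, i.e. 11.65%.

11.65%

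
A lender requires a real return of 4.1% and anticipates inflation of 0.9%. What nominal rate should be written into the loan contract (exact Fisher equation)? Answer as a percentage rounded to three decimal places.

(1 + i) = (1 + r)(1 + π) = 1.04100 × 1.00900 = 1.050369
i = 1.050369 − 1, so the required nominal rate is 5.037%.

5.037%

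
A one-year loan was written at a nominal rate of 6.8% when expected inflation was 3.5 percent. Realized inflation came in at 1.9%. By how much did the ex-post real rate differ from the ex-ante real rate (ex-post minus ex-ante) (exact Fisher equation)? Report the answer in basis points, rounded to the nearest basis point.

162 basis points

Ex-ante: (1 + 0.0680)/(1 + 0.0350) − 1 = 3.1884%
Ex-post: (1 + 0.0680)/(1 + 0.0190) − 1 = 4.8086%
Difference (ex-post − ex-ante) = 1.6202% → 162 basis points.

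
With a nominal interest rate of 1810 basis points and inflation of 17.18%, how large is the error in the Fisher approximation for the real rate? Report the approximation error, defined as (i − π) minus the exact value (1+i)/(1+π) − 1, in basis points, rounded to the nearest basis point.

13 basis points

Approximate: r ≈ 18.100% − 17.180% = 0.9200%
Exact: (1 + 0.1810)/(1 + 0.1718) − 1 = 0.7851%
Error = 0.9200% − 0.7851% = 0.1349% → 13 basis points.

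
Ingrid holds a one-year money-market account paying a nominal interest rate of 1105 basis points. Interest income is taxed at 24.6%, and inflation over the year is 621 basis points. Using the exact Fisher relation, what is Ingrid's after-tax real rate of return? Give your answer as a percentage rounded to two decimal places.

After-tax nominal return = 11.05% × (1 − 0.246) = 8.3317%.
1 + r = 1.083317 / 1.06210 = 1.019976
After-tax real rate = 1.019976 − 1 → 2.00%.

2.00%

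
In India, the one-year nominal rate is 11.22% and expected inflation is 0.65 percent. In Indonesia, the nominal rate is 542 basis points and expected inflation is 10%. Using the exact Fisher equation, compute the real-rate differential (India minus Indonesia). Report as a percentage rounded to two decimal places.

14.67%

India: (1 + 0.1122)/(1 + 0.0065) − 1 = 10.5017%
Indonesia: (1 + 0.0542)/(1 + 0.1000) − 1 = -4.1636%
Differential = 10.5017% − (-4.1636%) = 14.6654% → 14.67%.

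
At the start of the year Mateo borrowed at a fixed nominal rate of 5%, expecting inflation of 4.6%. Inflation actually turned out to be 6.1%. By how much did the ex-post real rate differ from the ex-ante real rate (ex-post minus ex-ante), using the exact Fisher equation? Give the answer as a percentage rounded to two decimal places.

Ex-ante: (1 + 0.0500)/(1 + 0.0460) − 1 = 0.3824%
Ex-post: (1 + 0.0500)/(1 + 0.0610) − 1 = -1.0368%
Difference (ex-post − ex-ante) = -1.4192% → -1.42%.

-1.42%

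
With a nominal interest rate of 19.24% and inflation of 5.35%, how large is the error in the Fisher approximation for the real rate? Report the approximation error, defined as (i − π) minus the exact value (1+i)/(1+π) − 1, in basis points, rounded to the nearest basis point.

71 basis points

Approximate: r ≈ 19.240% − 5.350% = 13.8900%
Exact: (1 + 0.1924)/(1 + 0.0535) − 1 = 13.1846%
Error = 13.8900% − 13.1846% = 0.7054% → 71 basis points.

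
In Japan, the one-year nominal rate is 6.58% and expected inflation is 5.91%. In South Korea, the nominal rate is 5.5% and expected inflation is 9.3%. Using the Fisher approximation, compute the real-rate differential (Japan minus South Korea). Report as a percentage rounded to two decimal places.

Japan: 6.58% − 5.91% = 0.670%
South Korea: 5.5% − 9.3% = -3.800%
Differential = 4.470% → 4.47%.

4.47%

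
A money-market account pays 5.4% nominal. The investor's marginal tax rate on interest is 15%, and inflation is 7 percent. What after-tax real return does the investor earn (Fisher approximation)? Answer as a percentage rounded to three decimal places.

-2.410%

After-tax nominal return = 5.4% × (1 − 0.15) = 4.5900%.
r ≈ 4.5900% − 7% → -2.410%.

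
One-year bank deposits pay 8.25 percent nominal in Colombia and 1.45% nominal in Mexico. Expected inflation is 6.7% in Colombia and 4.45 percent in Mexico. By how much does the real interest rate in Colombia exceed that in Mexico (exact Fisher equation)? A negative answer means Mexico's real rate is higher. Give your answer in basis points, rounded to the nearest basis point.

Colombia: (1 + 0.0825)/(1 + 0.0670) − 1 = 1.4527%
Mexico: (1 + 0.0145)/(1 + 0.0445) − 1 = -2.8722%
Differential = 1.4527% − (-2.8722%) = 4.3249% → 432 basis points.

432 basis points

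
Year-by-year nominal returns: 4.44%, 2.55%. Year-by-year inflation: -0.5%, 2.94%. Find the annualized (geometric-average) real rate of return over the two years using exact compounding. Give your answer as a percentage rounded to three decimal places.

2.258%

Compound the nominal returns: 1.0444 × 1.0255 = 1.07103220.
Compound inflation: 0.9950 × 1.0294 = 1.02425300.
Deflate: 1.07103220 / 1.02425300 = 1.04567153.
Annualized real rate = 1.04567153^(1/2) − 1 = 2.2581% → 2.258%.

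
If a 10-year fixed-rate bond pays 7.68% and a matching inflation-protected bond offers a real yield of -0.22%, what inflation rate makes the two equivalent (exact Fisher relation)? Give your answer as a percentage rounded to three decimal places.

(1 + π) = (1 + i)/(1 + r) = 1.07680 / 0.99780 = 1.079174
Break-even inflation = 1.079174 − 1 → 7.917%.

7.917%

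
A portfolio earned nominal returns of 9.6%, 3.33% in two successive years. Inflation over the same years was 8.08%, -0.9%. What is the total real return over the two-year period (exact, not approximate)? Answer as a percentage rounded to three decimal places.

Nominal growth factor = 1.0960 × 1.0333 = 1.132497
Price-level growth factor = 1.0808 × 0.9910 = 1.071073
Real growth factor = 1.132497 / 1.071073 = 1.057348
Total real return = 1.057348 − 1 → 5.735%.

5.735%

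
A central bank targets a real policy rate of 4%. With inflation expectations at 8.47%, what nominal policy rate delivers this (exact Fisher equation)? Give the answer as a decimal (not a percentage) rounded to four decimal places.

(1 + i) = (1 + r)(1 + π) = 1.04000 × 1.08470 = 1.128088
i = 1.128088 − 1, so the required nominal rate is 0.1281.

0.1281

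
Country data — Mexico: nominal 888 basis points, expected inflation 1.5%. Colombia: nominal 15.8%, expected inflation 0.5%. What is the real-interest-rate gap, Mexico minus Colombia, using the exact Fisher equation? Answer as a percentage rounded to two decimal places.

-7.95%

Mexico: (1 + 0.0888)/(1 + 0.0150) − 1 = 7.2709%
Colombia: (1 + 0.1580)/(1 + 0.0050) − 1 = 15.2239%
Differential = 7.2709% − 15.2239% = -7.9529% → -7.95%.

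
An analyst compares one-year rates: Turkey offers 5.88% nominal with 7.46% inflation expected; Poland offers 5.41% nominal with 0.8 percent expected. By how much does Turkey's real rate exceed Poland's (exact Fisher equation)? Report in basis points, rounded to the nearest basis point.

-604 basis points

Turkey: (1 + 0.0588)/(1 + 0.0746) − 1 = -1.4703%
Poland: (1 + 0.0541)/(1 + 0.0080) − 1 = 4.5734%
Differential = -1.4703% − 4.5734% = -6.0437% → -604 basis points.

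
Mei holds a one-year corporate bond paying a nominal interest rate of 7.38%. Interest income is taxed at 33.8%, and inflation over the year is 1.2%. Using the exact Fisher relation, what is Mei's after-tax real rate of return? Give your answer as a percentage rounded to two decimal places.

3.64%

After-tax nominal return = 7.38% × (1 − 0.338) = 4.88556%.
1 + r = 1.0488556 / 1.01200 = 1.036419
After-tax real rate = 1.036419 − 1 → 3.64%.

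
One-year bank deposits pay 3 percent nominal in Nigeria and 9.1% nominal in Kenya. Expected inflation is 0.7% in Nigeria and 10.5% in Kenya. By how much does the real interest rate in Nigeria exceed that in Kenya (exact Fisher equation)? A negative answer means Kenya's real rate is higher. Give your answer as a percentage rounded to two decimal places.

3.55%

Nigeria: (1 + 0.0300)/(1 + 0.0070) − 1 = 2.2840%
Kenya: (1 + 0.0910)/(1 + 0.1050) − 1 = -1.2670%
Differential = 2.2840% − (-1.2670%) = 3.5510% → 3.55%.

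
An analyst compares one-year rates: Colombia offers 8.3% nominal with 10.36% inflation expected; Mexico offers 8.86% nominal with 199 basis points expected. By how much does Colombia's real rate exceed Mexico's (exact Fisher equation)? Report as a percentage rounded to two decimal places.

-8.60%

Colombia: (1 + 0.0830)/(1 + 0.1036) − 1 = -1.8666%
Mexico: (1 + 0.0886)/(1 + 0.0199) − 1 = 6.7360%
Differential = -1.8666% − 6.7360% = -8.6026% → -8.60%.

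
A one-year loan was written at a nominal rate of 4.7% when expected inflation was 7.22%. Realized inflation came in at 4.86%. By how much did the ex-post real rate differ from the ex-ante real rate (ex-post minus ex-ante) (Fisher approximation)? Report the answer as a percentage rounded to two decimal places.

2.36%

Ex-ante: 4.7% − 7.22% = -2.520%
Ex-post: 4.7% − 4.86% = -0.160%
Difference (ex-post − ex-ante) = 2.3600% → 2.36%.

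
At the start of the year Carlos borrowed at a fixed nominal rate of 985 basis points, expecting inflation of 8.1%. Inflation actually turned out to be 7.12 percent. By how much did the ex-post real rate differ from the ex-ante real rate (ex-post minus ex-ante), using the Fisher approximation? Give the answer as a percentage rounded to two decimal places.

Ex-ante: 9.85% − 8.1% = 1.750%
Ex-post: 9.85% − 7.12% = 2.730%
Difference (ex-post − ex-ante) = 0.9800% → 0.98%.

0.98%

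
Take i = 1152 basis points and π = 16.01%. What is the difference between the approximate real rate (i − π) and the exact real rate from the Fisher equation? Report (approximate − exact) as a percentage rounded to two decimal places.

Approximate: r ≈ 11.520% − 16.010% = -4.4900%
Exact: (1 + 0.1152)/(1 + 0.1601) − 1 = -3.8704%
Error = -4.4900% − (-3.8704%) = -0.6196% → -0.62%.

-0.62%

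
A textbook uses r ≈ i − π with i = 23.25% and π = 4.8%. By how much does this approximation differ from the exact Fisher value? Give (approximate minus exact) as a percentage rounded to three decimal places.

Approximate: r ≈ 23.250% − 4.800% = 18.4500%
Exact: (1 + 0.2325)/(1 + 0.0480) − 1 = 17.6050%
Error = 18.4500% − 17.6050% = 0.8450% → 0.845%.

0.845%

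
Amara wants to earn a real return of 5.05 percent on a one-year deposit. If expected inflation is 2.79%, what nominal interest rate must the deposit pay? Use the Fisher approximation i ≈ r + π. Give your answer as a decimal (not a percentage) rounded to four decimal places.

0.0784

i ≈ r + π = 5.05% + 2.79% = 0.0784.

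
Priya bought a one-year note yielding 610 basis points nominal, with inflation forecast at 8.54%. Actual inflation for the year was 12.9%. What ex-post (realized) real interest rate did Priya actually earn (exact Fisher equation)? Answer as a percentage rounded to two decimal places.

Ex-post: (1 + 0.0610)/(1 + 0.1290) − 1 = -6.0230%
So the realized real rate is -6.02%.

-6.02%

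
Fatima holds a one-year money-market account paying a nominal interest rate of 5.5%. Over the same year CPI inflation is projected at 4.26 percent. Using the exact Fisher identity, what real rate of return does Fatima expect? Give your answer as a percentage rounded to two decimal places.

By the Fisher identity, 1 + r = (1 + i)/(1 + π).
1 + r = 1.05500 / 1.04260 = 1.011893
r = 1.011893 − 1 = 1.1893%, i.e. 1.19%.

1.19%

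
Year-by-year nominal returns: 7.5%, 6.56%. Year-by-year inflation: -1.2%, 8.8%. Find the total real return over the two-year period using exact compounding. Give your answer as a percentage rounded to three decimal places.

6.566%

Nominal growth factor = 1.0750 × 1.0656 = 1.145520
Price-level growth factor = 0.9880 × 1.0880 = 1.074944
Real growth factor = 1.145520 / 1.074944 = 1.065656
Total real return = 1.065656 − 1 → 6.566%.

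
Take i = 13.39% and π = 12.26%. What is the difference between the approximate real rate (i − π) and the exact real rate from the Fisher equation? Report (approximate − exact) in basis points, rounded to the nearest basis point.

12 basis points

Approximate: r ≈ 13.390% − 12.260% = 1.1300%
Exact: (1 + 0.1339)/(1 + 0.1226) − 1 = 1.0066%
Error = 1.1300% − 1.0066% = 0.1234% → 12 basis points.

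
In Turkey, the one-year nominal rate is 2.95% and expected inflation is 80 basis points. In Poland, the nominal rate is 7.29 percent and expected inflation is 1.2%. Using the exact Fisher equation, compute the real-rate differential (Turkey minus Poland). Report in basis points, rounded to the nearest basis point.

-388 basis points

Turkey: (1 + 0.0295)/(1 + 0.0080) − 1 = 2.1329%
Poland: (1 + 0.0729)/(1 + 0.0120) − 1 = 6.0178%
Differential = 2.1329% − 6.0178% = -3.8849% → -388 basis points.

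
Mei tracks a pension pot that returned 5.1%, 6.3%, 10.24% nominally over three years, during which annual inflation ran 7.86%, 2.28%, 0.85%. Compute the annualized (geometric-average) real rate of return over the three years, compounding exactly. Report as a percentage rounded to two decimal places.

3.45%

Nominal growth factor = 1.0510 × 1.0630 × 1.1024 = 1.23161561
Price-level growth factor = 1.0786 × 1.0228 × 1.0085 = 1.11256921
Real growth factor = 1.23161561 / 1.11256921 = 1.10700134
Annualized real rate = 1.10700134^(1/3) − 1 = 3.4466% → 3.45%.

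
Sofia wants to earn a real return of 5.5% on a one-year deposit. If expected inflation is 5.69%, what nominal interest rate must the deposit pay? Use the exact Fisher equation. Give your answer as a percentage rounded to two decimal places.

(1 + i) = (1 + r)(1 + π) = 1.05500 × 1.05690 = 1.1150295
i = 1.1150295 − 1, so the required nominal rate is 11.50%.

11.50%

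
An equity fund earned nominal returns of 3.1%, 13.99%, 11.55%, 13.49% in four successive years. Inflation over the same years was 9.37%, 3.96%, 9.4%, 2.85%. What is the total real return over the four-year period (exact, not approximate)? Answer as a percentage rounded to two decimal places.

Nominal growth factor = 1.0310 × 1.1399 × 1.1155 × 1.1349 = 1.487828
Price-level growth factor = 1.0937 × 1.0396 × 1.0940 × 1.0285 = 1.279340
Real growth factor = 1.487828 / 1.279340 = 1.162965
Total real return = 1.162965 − 1 → 16.30%.

16.30%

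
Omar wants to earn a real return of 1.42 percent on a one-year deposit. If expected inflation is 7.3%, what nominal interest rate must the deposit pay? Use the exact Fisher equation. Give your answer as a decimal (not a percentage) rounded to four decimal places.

(1 + i) = (1 + r)(1 + π) = 1.01420 × 1.07300 = 1.0882366
i = 1.0882366 − 1, so the required nominal rate is 0.0882.

0.0882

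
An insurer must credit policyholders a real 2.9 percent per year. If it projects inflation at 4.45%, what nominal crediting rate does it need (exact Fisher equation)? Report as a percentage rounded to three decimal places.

7.479%

(1 + i) = (1 + r)(1 + π) = 1.02900 × 1.04450 = 1.0747905
i = 1.0747905 − 1, so the required nominal rate is 7.479%.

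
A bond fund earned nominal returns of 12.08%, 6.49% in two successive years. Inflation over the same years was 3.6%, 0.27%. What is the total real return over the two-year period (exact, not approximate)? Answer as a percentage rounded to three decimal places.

Nominal growth factor = 1.1208 × 1.0649 = 1.193540
Price-level growth factor = 1.0360 × 1.0027 = 1.038797
Real growth factor = 1.193540 / 1.038797 = 1.148963
Total real return = 1.148963 − 1 → 14.896%.

14.896%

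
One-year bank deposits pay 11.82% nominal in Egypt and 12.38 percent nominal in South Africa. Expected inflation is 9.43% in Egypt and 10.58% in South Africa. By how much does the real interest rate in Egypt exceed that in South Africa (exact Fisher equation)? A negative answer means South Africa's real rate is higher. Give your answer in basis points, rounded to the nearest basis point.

56 basis points

Egypt: (1 + 0.1182)/(1 + 0.0943) − 1 = 2.1840%
South Africa: (1 + 0.1238)/(1 + 0.1058) − 1 = 1.6278%
Differential = 2.1840% − 1.6278% = 0.5563% → 56 basis points.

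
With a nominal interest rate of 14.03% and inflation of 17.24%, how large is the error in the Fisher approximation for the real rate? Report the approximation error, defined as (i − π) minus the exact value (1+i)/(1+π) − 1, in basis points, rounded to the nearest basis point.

Approximate: r ≈ 14.030% − 17.240% = -3.2100%
Exact: (1 + 0.1403)/(1 + 0.1724) − 1 = -2.7380%
Error = -3.2100% − (-2.7380%) = -0.4720% → -47 basis points.

-47 basis points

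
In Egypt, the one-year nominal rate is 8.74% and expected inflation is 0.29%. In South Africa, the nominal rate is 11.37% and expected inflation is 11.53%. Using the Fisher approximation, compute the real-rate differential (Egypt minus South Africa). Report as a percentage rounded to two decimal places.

Egypt: 8.74% − 0.29% = 8.450%
South Africa: 11.37% − 11.53% = -0.160%
Differential = 8.610% → 8.61%.

8.61%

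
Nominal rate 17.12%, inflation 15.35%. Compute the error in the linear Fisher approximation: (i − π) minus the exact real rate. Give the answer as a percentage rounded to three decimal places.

0.236%

Approximate: r ≈ 17.120% − 15.350% = 1.7700%
Exact: (1 + 0.1712)/(1 + 0.1535) − 1 = 1.53446%
Error = 1.7700% − 1.53446% = 0.23554% → 0.236%.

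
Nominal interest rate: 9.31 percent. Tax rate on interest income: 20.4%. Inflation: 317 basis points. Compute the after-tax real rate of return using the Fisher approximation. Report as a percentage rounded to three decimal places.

After-tax nominal return = 9.31% × (1 − 0.204) = 7.41076%.
r ≈ 7.41076% − 3.17% → 4.241%.

4.241%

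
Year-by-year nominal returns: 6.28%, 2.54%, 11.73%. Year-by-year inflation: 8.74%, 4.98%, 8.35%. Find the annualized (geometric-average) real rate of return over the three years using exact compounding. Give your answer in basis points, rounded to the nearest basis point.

Compound the nominal returns: 1.0628 × 1.0254 × 1.1173 = 1.21762809.
Compound inflation: 1.0874 × 1.0498 × 1.0835 = 1.23687216.
Deflate: 1.21762809 / 1.23687216 = 0.98444134.
Annualized real rate = 0.98444134^(1/3) − 1 = -0.5213% → -52 basis points.

-52 basis points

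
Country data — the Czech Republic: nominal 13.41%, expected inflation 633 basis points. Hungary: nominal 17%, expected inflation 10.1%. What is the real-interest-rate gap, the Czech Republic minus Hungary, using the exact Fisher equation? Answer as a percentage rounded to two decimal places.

0.39%

The Czech Republic: (1 + 0.1341)/(1 + 0.0633) − 1 = 6.6585%
Hungary: (1 + 0.1700)/(1 + 0.1010) − 1 = 6.2670%
Differential = 6.6585% − 6.2670% = 0.3915% → 0.39%.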